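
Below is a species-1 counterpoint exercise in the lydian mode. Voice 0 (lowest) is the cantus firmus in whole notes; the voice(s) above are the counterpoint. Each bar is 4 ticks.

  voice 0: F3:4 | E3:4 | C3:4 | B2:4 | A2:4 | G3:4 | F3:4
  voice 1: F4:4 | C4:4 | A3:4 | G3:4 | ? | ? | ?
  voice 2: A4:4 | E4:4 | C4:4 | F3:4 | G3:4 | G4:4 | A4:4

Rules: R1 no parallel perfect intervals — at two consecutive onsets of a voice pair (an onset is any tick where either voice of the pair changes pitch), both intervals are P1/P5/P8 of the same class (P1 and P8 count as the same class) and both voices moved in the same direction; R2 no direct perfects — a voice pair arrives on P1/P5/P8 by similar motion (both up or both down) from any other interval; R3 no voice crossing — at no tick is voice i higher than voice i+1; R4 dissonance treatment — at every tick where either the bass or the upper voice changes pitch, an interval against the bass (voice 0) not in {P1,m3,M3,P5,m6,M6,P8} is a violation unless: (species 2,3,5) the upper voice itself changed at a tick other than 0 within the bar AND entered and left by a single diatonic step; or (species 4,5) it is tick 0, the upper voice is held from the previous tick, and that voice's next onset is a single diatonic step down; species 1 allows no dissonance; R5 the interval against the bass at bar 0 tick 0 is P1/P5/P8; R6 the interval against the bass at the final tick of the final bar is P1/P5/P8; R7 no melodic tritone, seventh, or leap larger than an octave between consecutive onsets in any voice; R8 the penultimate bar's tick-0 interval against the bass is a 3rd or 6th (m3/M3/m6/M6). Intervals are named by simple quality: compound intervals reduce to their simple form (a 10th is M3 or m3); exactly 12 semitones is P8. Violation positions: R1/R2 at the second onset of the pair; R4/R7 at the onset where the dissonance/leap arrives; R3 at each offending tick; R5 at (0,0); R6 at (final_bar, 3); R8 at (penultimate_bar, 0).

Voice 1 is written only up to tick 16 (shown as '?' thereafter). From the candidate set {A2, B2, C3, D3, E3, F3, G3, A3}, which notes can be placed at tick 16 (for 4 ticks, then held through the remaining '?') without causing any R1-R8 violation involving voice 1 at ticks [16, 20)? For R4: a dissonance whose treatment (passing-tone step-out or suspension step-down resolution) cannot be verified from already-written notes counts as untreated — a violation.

A2: violates R2,R7
B2: violates R4
C3: legal
D3: violates R4
E3: violates R2
F3: legal
G3: violates R4
A3: violates R3

{C3, F3}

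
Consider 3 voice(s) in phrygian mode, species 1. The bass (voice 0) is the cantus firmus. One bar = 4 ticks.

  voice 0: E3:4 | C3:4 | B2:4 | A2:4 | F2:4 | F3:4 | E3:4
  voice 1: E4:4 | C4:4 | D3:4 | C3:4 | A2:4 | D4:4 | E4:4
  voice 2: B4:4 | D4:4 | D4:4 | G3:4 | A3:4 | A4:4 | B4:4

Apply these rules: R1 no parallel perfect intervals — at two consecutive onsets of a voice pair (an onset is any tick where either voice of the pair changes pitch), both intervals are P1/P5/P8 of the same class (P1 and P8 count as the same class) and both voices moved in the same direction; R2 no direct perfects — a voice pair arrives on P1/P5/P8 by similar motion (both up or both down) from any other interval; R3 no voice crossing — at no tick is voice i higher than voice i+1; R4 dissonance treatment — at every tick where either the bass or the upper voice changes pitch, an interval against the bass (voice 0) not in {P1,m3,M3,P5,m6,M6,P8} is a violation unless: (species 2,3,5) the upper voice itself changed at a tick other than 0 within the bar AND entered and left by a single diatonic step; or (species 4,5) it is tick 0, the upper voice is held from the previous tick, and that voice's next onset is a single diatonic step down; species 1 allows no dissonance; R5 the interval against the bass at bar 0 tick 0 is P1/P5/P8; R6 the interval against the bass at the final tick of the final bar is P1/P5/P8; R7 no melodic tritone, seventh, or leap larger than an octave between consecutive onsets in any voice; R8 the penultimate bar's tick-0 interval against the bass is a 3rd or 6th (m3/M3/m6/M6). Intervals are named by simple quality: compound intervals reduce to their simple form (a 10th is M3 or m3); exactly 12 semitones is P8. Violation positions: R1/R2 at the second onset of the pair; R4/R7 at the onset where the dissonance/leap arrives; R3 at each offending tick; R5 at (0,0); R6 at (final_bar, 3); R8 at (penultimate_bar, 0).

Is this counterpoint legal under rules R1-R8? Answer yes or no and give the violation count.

No (8 violations)

bar 0: v0=E3 v1=E4 v2=B4 (P5)
bar 1: v0=C3 v1=C4 v2=D4 (M2)
bar 2: v0=B2 v1=D3 v2=D4 (m3)
bar 3: v0=A2 v1=C3 v2=G3 (m7)
bar 4: v0=F2 v1=A2 v2=A3 (M3)
bar 5: v0=F3 v1=D4 v2=A4 (M3)
bar 6: v0=E3 v1=E4 v2=B4 (P5)
  R1 @ bar1.0: E3/E4 P8 -> C3/C4 P8 similar
  R4 @ bar1.0: C3/D4 M2 untreated
  R7 @ bar2.0: C4->D3 leap 10st
  R2 @ bar3.0: D3/D4 P8 -> C3/G3 P5 similar
  R4 @ bar3.0: A2/G3 m7 untreated
  R2 @ bar5.0: A2/A3 P8 -> D4/A4 P5 similar
  R7 @ bar5.0: A2->D4 leap 17st
  R1 @ bar6.0: D4/A4 P5 -> E4/B4 P5 similar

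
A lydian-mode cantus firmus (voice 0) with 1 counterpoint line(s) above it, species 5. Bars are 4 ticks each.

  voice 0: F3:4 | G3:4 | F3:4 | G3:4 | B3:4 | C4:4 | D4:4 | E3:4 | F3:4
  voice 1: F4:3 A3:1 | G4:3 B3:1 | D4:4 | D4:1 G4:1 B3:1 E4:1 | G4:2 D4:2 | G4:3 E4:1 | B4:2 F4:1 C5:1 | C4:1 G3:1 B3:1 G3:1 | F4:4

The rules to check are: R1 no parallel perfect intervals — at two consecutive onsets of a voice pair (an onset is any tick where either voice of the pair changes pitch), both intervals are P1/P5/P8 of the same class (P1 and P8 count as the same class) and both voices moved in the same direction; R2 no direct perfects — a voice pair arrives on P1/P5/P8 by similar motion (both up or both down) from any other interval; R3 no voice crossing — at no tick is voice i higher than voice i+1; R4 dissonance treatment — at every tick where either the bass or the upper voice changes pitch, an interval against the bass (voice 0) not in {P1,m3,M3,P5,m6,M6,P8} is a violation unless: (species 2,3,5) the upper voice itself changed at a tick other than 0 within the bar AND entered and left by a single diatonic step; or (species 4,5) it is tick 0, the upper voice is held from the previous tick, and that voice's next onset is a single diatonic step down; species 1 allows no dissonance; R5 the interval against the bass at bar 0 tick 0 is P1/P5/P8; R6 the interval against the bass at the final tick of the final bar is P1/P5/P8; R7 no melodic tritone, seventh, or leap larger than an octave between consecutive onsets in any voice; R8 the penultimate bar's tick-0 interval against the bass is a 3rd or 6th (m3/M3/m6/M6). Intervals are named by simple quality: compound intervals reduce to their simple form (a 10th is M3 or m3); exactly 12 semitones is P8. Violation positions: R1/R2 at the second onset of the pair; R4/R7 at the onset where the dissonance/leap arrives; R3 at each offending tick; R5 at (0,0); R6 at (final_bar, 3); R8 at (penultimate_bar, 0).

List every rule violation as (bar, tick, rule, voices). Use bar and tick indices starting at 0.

(1, 0, R2, (0, 1))
(1, 0, R7, (1,))
(5, 0, R2, (0, 1))
(6, 2, R7, (1,))
(6, 3, R4, (0, 1))
(7, 0, R7, (0,))
(8, 0, R2, (0, 1))
(8, 0, R7, (1,))

bar 0: v0=F3 v1=F4 downbeat P8
bar 1: v0=G3 v1=G4 downbeat P8
bar 2: v0=F3 v1=D4 downbeat M6
bar 3: v0=G3 v1=D4 downbeat P5
bar 4: v0=B3 v1=G4 downbeat m6
bar 5: v0=C4 v1=G4 downbeat P5
bar 6: v0=D4 v1=B4 downbeat M6
bar 7: v0=E3 v1=C4 downbeat m6
bar 8: v0=F3 v1=F4 downbeat P8
  -> R2 @ bar 1 tick 0 v(0, 1): F3/A3 M3 -> G3/G4 P8 similar
  -> R7 @ bar 1 tick 0 v(1,): A3->G4 leap 10st
  -> R2 @ bar 5 tick 0 v(0, 1): B3/D4 m3 -> C4/G4 P5 similar
  -> R7 @ bar 6 tick 2 v(1,): B4->F4 leap 6st
  -> R4 @ bar 6 tick 3 v(0, 1): D4/C5 m7 untreated
  -> R7 @ bar 7 tick 0 v(0,): D4->E3 leap 10st
  -> R2 @ bar 8 tick 0 v(0, 1): E3/G3 m3 -> F3/F4 P8 similar
  -> R7 @ bar 8 tick 0 v(1,): G3->F4 leap 10st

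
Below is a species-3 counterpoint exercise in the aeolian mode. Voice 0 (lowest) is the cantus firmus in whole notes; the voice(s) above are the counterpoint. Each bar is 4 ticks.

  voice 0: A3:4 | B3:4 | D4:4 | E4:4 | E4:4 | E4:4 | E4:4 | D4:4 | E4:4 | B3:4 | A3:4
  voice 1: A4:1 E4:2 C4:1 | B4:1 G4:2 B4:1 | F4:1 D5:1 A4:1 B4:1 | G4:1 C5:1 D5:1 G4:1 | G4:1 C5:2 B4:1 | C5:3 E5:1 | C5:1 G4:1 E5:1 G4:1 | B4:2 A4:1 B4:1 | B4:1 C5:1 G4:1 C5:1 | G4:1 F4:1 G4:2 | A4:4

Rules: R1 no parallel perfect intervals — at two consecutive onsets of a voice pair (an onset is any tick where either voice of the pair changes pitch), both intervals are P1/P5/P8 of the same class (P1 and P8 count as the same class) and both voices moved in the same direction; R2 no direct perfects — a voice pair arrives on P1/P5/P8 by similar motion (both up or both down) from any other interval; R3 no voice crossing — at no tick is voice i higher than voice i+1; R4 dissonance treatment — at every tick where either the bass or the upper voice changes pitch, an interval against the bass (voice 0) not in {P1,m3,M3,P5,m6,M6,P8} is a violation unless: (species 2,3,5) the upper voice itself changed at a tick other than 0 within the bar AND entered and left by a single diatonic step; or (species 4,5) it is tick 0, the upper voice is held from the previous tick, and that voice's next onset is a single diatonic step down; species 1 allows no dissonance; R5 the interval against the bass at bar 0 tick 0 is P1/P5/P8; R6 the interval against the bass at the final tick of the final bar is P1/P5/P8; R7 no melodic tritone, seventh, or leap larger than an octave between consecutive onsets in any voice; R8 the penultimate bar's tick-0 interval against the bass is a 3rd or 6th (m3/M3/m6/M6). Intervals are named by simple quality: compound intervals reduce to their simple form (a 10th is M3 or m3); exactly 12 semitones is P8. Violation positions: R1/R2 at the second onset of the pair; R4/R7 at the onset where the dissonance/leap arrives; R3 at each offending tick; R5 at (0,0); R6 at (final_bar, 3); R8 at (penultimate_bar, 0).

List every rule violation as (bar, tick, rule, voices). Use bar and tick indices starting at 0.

(1, 0, R2, (0, 1))
(1, 0, R7, (1,))
(2, 0, R7, (1,))
(3, 2, R4, (0, 1))

bar 0: v0=A3 v1=A4 downbeat P8
bar 1: v0=B3 v1=B4 downbeat P8
bar 2: v0=D4 v1=F4 downbeat m3
bar 3: v0=E4 v1=G4 downbeat m3
bar 4: v0=E4 v1=G4 downbeat m3
bar 5: v0=E4 v1=C5 downbeat m6
bar 6: v0=E4 v1=C5 downbeat m6
bar 7: v0=D4 v1=B4 downbeat M6
bar 8: v0=E4 v1=B4 downbeat P5
bar 9: v0=B3 v1=G4 downbeat m6
bar 10: v0=A3 v1=A4 downbeat P8
  -> R2 @ bar 1 tick 0 v(0, 1): A3/C4 m3 -> B3/B4 P8 similar
  -> R7 @ bar 1 tick 0 v(1,): C4->B4 leap 11st
  -> R7 @ bar 2 tick 0 v(1,): B4->F4 leap 6st
  -> R4 @ bar 3 tick 2 v(0, 1): E4/D5 m7 untreated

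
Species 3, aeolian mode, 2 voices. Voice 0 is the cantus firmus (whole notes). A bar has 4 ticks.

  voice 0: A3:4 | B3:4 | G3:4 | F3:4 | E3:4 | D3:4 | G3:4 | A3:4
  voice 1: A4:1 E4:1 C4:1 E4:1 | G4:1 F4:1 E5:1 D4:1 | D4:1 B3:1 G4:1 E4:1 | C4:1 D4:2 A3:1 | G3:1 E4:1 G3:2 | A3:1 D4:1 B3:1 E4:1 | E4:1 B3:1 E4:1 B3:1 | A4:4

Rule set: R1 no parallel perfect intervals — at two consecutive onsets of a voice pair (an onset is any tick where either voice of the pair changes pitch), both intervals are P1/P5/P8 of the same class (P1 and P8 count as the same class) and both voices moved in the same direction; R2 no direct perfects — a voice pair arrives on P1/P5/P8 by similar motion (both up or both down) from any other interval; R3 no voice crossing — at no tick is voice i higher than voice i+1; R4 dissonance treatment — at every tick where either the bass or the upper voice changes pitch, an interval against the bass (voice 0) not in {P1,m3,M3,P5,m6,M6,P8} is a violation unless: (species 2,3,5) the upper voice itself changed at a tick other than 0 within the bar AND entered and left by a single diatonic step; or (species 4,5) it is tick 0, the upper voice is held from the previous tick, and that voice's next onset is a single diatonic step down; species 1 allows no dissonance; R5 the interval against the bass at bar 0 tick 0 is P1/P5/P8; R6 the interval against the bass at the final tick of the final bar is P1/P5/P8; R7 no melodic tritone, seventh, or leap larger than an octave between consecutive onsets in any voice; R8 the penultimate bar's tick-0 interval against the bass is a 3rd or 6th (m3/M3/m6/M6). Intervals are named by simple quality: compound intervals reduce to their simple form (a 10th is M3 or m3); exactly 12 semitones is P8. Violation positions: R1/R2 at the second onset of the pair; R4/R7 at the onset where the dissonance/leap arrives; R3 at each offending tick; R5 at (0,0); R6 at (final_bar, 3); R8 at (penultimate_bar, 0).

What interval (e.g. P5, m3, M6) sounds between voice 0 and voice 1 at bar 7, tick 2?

P8

voice 0=A3 voice 1=A4 -> P8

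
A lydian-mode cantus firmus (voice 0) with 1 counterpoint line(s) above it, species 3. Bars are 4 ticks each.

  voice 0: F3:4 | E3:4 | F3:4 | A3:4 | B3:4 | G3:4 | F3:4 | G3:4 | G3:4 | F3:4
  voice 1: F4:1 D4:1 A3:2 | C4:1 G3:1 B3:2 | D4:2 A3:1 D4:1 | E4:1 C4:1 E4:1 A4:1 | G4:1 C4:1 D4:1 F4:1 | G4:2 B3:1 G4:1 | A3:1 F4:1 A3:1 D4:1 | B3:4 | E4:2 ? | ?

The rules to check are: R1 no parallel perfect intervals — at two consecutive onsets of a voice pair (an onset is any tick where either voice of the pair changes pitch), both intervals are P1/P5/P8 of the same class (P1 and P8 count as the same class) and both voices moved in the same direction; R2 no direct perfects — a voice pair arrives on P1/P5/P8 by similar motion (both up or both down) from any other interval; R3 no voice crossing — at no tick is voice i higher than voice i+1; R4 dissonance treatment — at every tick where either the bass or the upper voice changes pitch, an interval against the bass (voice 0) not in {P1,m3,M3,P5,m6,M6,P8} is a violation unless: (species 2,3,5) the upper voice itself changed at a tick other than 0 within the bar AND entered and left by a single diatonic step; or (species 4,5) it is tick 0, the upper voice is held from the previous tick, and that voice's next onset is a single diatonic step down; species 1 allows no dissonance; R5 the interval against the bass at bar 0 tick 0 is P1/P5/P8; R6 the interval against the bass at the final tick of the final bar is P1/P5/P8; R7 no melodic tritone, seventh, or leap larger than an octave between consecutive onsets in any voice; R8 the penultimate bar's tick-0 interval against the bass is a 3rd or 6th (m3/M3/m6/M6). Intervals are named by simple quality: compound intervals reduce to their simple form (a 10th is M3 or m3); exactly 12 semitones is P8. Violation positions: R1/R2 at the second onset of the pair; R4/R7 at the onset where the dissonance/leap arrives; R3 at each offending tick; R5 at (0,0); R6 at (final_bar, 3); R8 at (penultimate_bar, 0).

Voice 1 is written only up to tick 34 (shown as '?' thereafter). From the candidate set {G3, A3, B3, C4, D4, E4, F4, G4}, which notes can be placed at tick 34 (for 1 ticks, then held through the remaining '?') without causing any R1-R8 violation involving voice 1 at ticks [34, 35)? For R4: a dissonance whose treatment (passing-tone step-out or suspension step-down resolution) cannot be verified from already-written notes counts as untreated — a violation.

{B3, D4, E4, G3, G4}

G3: legal
A3: violates R4
B3: legal
C4: violates R4
D4: legal
E4: legal
F4: violates R4
G4: legal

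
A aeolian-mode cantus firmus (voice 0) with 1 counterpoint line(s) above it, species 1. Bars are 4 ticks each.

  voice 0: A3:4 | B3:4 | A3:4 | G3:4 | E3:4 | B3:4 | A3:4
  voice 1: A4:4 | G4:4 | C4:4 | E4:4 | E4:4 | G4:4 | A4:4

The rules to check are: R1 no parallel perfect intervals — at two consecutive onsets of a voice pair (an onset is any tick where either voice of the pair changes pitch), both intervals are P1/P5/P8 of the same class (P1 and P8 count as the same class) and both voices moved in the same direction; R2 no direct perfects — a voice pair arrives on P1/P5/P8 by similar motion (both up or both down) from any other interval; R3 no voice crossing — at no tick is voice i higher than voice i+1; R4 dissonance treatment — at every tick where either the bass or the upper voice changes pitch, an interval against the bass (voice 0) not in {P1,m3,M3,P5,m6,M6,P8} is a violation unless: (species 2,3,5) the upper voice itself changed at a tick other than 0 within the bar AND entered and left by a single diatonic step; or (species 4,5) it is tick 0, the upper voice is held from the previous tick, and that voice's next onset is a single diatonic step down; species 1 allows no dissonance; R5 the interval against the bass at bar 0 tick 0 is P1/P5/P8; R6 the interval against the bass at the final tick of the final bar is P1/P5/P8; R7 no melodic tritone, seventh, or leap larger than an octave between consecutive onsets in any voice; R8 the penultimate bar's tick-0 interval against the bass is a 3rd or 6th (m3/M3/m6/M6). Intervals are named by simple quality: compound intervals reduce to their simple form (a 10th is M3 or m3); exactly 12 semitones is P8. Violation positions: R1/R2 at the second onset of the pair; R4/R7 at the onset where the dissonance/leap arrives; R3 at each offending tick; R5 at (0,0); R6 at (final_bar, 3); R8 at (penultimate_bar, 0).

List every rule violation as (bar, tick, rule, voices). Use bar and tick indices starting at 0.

bar 0: v0=A3 v1=A4 downbeat P8
bar 1: v0=B3 v1=G4 downbeat m6
bar 2: v0=A3 v1=C4 downbeat m3
bar 3: v0=G3 v1=E4 downbeat M6
bar 4: v0=E3 v1=E4 downbeat P8
bar 5: v0=B3 v1=G4 downbeat m6
bar 6: v0=A3 v1=A4 downbeat P8

No violations across 7 bars (A3..A3 vs A4..A4).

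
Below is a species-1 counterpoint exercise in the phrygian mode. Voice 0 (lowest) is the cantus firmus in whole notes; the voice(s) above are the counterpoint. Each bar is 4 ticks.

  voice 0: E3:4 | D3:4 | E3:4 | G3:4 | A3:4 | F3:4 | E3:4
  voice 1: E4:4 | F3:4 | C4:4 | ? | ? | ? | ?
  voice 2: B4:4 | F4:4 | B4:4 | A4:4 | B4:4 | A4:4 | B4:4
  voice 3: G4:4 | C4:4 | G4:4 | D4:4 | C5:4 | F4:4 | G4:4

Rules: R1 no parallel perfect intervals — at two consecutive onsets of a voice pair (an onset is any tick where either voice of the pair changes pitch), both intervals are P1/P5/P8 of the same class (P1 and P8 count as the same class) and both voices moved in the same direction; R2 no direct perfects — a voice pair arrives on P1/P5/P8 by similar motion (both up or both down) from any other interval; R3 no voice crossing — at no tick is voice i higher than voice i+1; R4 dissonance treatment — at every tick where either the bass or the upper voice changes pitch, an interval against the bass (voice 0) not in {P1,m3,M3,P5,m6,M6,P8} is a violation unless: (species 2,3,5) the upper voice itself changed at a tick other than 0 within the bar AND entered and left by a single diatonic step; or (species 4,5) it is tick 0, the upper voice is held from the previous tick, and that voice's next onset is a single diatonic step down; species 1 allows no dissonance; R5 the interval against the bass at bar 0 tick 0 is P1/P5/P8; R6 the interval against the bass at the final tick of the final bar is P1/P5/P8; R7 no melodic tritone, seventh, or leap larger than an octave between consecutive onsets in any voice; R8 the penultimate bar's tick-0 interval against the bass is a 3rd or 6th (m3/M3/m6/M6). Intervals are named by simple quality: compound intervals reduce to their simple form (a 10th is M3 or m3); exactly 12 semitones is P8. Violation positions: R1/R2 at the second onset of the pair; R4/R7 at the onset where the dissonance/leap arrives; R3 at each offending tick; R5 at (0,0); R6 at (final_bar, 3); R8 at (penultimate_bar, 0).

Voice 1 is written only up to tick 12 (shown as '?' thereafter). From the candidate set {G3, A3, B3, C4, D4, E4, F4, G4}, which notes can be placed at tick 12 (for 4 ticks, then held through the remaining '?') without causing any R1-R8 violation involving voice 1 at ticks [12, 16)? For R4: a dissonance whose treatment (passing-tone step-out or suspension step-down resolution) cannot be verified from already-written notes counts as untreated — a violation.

G3: violates R1
A3: violates R2,R4
B3: legal
C4: violates R4
D4: violates R2
E4: legal
F4: violates R4
G4: violates R2

{B3, E4}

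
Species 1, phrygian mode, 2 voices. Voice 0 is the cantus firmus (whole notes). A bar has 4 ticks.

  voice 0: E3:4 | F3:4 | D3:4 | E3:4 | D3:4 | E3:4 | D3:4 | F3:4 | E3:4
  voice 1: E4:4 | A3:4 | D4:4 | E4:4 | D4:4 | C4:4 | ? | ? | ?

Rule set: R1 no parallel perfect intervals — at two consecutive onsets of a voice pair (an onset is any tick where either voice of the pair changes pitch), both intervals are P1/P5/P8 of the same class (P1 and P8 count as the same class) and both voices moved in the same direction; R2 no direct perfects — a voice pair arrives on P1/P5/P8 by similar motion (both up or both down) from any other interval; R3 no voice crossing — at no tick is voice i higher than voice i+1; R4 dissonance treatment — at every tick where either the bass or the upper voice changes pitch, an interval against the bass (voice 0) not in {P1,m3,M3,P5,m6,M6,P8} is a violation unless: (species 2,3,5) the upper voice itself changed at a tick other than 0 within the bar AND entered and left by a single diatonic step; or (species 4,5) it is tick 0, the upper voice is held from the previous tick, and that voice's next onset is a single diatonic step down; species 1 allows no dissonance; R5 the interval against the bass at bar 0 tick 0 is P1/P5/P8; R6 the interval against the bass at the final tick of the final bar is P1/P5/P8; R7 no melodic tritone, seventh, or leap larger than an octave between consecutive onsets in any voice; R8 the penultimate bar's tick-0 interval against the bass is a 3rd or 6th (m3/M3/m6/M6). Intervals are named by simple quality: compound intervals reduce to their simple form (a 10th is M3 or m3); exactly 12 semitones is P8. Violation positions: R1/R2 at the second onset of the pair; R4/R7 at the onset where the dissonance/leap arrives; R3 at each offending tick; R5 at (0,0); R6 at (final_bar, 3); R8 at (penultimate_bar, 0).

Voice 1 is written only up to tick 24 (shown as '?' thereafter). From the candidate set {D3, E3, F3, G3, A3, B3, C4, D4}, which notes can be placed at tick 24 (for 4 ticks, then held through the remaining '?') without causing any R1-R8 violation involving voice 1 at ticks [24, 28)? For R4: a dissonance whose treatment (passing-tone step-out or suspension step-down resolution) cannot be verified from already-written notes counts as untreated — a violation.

{B3, D4, F3}

D3: violates R2,R7
E3: violates R4
F3: legal
G3: violates R4
A3: violates R2
B3: legal
C4: violates R4
D4: legal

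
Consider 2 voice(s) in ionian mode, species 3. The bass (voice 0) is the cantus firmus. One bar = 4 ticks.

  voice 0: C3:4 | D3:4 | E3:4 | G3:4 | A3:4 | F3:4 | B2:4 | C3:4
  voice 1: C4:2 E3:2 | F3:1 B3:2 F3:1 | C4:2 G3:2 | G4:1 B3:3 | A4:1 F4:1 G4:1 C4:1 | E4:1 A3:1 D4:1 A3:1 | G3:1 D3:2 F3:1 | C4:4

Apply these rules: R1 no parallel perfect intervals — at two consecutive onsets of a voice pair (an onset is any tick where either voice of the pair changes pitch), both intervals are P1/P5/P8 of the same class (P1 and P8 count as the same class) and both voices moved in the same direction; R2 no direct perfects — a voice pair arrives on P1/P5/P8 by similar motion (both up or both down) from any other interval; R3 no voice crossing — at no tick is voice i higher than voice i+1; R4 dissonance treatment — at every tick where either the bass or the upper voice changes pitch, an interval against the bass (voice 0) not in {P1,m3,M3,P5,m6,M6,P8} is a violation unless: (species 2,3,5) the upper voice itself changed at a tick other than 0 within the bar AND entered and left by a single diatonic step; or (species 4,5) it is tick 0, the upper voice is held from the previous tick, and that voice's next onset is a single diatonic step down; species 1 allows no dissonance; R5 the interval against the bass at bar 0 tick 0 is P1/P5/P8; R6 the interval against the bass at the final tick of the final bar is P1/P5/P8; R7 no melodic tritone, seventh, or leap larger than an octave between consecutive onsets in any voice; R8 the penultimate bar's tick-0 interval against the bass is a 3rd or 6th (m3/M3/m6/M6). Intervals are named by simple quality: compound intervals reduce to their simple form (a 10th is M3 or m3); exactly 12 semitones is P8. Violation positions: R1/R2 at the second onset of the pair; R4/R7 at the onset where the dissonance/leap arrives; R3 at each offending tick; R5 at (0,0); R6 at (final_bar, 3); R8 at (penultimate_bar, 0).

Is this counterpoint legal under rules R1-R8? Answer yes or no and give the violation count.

No (10 violations)

bar 0: v0=C3 v1=C4 (P8)
bar 1: v0=D3 v1=F3 (m3)
bar 2: v0=E3 v1=C4 (m6)
bar 3: v0=G3 v1=G4 (P8)
bar 4: v0=A3 v1=A4 (P8)
bar 5: v0=F3 v1=E4 (M7)
bar 6: v0=B2 v1=G3 (m6)
bar 7: v0=C3 v1=C4 (P8)
  R7 @ bar1.1: F3->B3 leap 6st
  R7 @ bar1.3: B3->F3 leap 6st
  R2 @ bar3.0: E3/G3 m3 -> G3/G4 P8 similar
  R2 @ bar4.0: G3/B3 M3 -> A3/A4 P8 similar
  R7 @ bar4.0: B3->A4 leap 10st
  R4 @ bar4.2: A3/G4 m7 untreated
  R4 @ bar5.0: F3/E4 M7 untreated
  R7 @ bar6.0: F3->B2 leap 6st
  R4 @ bar6.3: B2/F3 TT untreated
  R2 @ bar7.0: B2/F3 TT -> C3/C4 P8 similar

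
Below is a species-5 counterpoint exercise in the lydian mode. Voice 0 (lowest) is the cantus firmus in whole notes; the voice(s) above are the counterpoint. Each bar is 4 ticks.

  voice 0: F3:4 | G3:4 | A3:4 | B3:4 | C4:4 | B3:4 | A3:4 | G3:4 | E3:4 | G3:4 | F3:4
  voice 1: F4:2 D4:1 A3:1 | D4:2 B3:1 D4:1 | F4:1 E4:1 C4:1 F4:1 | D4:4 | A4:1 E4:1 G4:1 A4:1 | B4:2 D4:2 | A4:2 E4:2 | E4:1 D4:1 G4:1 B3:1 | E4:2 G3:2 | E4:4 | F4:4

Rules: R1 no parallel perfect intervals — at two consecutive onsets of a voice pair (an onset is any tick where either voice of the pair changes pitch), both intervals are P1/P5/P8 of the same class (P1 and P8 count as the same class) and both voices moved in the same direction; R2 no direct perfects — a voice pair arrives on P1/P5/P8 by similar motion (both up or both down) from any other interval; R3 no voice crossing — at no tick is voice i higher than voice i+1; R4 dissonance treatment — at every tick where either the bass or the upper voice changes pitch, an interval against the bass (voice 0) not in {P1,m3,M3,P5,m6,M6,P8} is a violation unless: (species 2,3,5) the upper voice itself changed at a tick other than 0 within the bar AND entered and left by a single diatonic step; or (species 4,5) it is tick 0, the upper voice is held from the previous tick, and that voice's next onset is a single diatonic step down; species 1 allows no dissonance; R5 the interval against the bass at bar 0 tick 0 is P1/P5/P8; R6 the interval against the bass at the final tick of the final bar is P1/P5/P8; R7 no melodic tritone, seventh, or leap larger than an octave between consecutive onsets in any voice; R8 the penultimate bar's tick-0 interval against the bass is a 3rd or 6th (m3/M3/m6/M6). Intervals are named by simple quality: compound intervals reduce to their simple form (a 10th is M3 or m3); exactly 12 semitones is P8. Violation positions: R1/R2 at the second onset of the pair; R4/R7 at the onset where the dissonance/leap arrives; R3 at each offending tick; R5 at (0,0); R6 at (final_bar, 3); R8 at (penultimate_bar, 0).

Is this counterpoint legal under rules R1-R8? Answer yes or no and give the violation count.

bar 0: v0=F3 v1=F4 (P8)
bar 1: v0=G3 v1=D4 (P5)
bar 2: v0=A3 v1=F4 (m6)
bar 3: v0=B3 v1=D4 (m3)
bar 4: v0=C4 v1=A4 (M6)
bar 5: v0=B3 v1=B4 (P8)
bar 6: v0=A3 v1=A4 (P8)
bar 7: v0=G3 v1=E4 (M6)
bar 8: v0=E3 v1=E4 (P8)
bar 9: v0=G3 v1=E4 (M6)
bar 10: v0=F3 v1=F4 (P8)
  R2 @ bar1.0: F3/A3 M3 -> G3/D4 P5 similar

No (1 violations)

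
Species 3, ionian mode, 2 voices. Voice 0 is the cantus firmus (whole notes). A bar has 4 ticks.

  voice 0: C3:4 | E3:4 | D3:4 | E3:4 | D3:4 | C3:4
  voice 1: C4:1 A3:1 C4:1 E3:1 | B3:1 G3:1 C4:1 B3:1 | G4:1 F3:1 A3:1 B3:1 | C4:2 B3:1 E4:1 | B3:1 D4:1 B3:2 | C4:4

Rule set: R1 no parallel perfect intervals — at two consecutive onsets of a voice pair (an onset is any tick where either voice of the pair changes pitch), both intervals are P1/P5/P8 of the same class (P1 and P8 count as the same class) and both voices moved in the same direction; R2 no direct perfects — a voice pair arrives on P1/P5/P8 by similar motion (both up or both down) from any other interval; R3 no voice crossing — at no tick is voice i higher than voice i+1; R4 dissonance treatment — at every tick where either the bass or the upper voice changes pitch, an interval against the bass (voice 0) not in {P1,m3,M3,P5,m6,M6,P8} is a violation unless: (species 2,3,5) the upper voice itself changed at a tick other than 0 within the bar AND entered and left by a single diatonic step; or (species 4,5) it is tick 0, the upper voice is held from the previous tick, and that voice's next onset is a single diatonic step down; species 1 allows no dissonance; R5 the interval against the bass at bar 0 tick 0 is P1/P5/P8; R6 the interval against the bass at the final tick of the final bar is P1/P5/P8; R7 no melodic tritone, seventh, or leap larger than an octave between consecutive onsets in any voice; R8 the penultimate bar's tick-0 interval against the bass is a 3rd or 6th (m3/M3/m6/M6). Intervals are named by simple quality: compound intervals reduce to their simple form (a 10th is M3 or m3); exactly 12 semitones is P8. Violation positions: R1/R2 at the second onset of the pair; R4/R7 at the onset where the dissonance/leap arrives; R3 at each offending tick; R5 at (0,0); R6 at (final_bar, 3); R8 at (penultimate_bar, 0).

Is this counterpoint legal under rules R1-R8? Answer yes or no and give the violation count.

bar 0: v0=C3 v1=C4 (P8)
bar 1: v0=E3 v1=B3 (P5)
bar 2: v0=D3 v1=G4 (P4)
bar 3: v0=E3 v1=C4 (m6)
bar 4: v0=D3 v1=B3 (M6)
bar 5: v0=C3 v1=C4 (P8)
  R2 @ bar1.0: C3/E3 M3 -> E3/B3 P5 similar
  R4 @ bar2.0: D3/G4 P4 untreated
  R7 @ bar2.1: G4->F3 leap 14st

No (3 violations)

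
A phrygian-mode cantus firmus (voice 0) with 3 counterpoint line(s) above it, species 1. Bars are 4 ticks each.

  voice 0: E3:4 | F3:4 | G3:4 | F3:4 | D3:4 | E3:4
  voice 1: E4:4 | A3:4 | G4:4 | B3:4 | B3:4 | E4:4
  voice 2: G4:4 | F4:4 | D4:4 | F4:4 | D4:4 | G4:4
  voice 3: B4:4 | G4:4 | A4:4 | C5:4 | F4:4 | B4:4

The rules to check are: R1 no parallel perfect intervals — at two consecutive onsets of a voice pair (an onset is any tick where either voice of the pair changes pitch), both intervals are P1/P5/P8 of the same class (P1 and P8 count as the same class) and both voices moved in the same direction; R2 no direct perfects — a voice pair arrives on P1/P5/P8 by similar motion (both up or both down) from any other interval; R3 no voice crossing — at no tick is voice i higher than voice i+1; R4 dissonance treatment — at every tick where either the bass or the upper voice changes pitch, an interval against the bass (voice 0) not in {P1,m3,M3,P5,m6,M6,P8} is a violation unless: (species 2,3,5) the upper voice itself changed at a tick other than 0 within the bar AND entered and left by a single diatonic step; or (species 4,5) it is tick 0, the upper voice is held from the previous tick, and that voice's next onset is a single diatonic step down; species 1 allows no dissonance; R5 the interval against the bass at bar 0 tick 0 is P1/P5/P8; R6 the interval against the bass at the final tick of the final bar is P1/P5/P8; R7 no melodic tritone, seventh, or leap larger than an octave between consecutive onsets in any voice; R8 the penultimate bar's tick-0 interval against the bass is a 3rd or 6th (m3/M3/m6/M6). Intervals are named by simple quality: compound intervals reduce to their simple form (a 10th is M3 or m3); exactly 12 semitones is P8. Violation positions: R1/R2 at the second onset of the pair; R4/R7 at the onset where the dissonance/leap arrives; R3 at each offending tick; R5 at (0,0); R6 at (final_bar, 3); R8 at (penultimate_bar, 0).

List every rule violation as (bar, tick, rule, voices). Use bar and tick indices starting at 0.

(0, 0, R5, (0, 2))
(1, 0, R4, (0, 3))
(2, 0, R2, (0, 1))
(2, 0, R3, (1, 2))
(2, 0, R4, (0, 3))
(2, 0, R7, (1,))
(2, 1, R3, (1, 2))
(2, 2, R3, (1, 2))
(2, 3, R3, (1, 2))
(3, 0, R1, (2, 3))
(3, 0, R4, (0, 1))
(4, 0, R1, (0, 2))
(4, 0, R8, (0, 2))
(5, 0, R2, (0, 1))
(5, 0, R2, (0, 3))
(5, 0, R2, (1, 3))
(5, 0, R7, (3,))
(5, 3, R6, (0, 2))

bar 0: v0=E3 v1=E4 v2=G4 v3=B4 downbeat P5
bar 1: v0=F3 v1=A3 v2=F4 v3=G4 downbeat M2
bar 2: v0=G3 v1=G4 v2=D4 v3=A4 downbeat M2
bar 3: v0=F3 v1=B3 v2=F4 v3=C5 downbeat P5
bar 4: v0=D3 v1=B3 v2=D4 v3=F4 downbeat m3
bar 5: v0=E3 v1=E4 v2=G4 v3=B4 downbeat P5
  -> R5 @ bar 0 tick 0 v(0, 2): opens on m3
  -> R4 @ bar 1 tick 0 v(0, 3): F3/G4 M2 untreated
  -> R2 @ bar 2 tick 0 v(0, 1): F3/A3 M3 -> G3/G4 P8 similar
  -> R3 @ bar 2 tick 0 v(1, 2): G4 above D4
  -> R4 @ bar 2 tick 0 v(0, 3): G3/A4 M2 untreated
  -> R7 @ bar 2 tick 0 v(1,): A3->G4 leap 10st
  -> R3 @ bar 2 tick 1 v(1, 2): G4 above D4
  -> R3 @ bar 2 tick 2 v(1, 2): G4 above D4
  -> R3 @ bar 2 tick 3 v(1, 2): G4 above D4
  -> R1 @ bar 3 tick 0 v(2, 3): D4/A4 P5 -> F4/C5 P5 similar
  -> R4 @ bar 3 tick 0 v(0, 1): F3/B3 TT untreated
  -> R1 @ bar 4 tick 0 v(0, 2): F3/F4 P8 -> D3/D4 P8 similar
  -> R8 @ bar 4 tick 0 v(0, 2): penult P8 not 3rd/6th
  -> R2 @ bar 5 tick 0 v(0, 1): D3/B3 M6 -> E3/E4 P8 similar
  -> R2 @ bar 5 tick 0 v(0, 3): D3/F4 m3 -> E3/B4 P5 similar
  -> R2 @ bar 5 tick 0 v(1, 3): B3/F4 TT -> E4/B4 P5 similar
  -> R7 @ bar 5 tick 0 v(3,): F4->B4 leap 6st
  -> R6 @ bar 5 tick 3 v(0, 2): closes on m3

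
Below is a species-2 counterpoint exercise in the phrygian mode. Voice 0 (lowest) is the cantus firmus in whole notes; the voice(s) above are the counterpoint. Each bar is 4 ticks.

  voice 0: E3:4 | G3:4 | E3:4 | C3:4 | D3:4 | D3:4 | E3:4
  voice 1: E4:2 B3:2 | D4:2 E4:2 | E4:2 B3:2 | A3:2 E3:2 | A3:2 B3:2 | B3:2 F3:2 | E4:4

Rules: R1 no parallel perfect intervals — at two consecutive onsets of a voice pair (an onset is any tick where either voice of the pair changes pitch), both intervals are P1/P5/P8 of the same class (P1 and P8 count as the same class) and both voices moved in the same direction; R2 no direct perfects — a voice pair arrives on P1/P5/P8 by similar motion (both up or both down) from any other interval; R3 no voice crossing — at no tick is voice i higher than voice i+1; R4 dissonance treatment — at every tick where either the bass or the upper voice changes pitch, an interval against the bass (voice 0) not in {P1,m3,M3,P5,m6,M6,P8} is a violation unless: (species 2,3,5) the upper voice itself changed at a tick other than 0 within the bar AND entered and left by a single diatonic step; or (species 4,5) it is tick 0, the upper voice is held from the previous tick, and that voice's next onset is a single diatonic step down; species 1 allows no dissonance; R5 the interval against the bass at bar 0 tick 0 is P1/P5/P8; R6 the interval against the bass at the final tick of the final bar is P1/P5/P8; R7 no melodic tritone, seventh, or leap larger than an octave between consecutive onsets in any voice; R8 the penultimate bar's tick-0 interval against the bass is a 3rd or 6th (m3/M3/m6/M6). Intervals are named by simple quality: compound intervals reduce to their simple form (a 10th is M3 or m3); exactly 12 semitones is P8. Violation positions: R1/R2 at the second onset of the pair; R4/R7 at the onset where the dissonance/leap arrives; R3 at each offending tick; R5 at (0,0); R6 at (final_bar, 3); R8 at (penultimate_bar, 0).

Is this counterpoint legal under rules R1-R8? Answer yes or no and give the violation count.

No (5 violations)

bar 0: v0=E3 v1=E4 (P8)
bar 1: v0=G3 v1=D4 (P5)
bar 2: v0=E3 v1=E4 (P8)
bar 3: v0=C3 v1=A3 (M6)
bar 4: v0=D3 v1=A3 (P5)
bar 5: v0=D3 v1=B3 (M6)
bar 6: v0=E3 v1=E4 (P8)
  R1 @ bar1.0: E3/B3 P5 -> G3/D4 P5 similar
  R2 @ bar4.0: C3/E3 M3 -> D3/A3 P5 similar
  R7 @ bar5.2: B3->F3 leap 6st
  R2 @ bar6.0: D3/F3 m3 -> E3/E4 P8 similar
  R7 @ bar6.0: F3->E4 leap 11st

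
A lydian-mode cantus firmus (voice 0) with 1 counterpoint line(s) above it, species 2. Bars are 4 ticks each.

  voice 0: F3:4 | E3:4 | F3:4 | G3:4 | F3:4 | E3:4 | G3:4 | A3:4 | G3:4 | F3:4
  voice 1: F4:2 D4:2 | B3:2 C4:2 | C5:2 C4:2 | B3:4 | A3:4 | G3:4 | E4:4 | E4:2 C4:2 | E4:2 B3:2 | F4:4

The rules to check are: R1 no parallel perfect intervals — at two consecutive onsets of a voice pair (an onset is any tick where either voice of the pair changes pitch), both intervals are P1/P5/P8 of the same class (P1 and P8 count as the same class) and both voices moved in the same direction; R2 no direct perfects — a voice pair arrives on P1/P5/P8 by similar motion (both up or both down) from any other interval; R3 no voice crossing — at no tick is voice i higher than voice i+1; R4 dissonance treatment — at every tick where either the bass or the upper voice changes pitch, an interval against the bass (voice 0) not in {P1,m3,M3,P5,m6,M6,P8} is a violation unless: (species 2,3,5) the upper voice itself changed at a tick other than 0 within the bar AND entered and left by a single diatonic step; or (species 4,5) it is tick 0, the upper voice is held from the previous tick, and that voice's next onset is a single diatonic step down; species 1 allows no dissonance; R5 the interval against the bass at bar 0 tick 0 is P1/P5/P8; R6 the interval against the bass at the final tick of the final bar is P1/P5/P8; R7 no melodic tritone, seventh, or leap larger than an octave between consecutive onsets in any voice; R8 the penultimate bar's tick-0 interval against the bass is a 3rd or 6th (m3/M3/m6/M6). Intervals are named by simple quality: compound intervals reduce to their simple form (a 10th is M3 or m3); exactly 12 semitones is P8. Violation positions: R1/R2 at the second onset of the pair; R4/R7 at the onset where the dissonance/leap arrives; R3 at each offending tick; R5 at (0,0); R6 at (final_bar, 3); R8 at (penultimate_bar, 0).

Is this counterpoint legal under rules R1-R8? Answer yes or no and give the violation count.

No (3 violations)

bar 0: v0=F3 v1=F4 (P8)
bar 1: v0=E3 v1=B3 (P5)
bar 2: v0=F3 v1=C5 (P5)
bar 3: v0=G3 v1=B3 (M3)
bar 4: v0=F3 v1=A3 (M3)
bar 5: v0=E3 v1=G3 (m3)
bar 6: v0=G3 v1=E4 (M6)
bar 7: v0=A3 v1=E4 (P5)
bar 8: v0=G3 v1=E4 (M6)
bar 9: v0=F3 v1=F4 (P8)
  R2 @ bar1.0: F3/D4 M6 -> E3/B3 P5 similar
  R2 @ bar2.0: E3/C4 m6 -> F3/C5 P5 similar
  R7 @ bar9.0: B3->F4 leap 6st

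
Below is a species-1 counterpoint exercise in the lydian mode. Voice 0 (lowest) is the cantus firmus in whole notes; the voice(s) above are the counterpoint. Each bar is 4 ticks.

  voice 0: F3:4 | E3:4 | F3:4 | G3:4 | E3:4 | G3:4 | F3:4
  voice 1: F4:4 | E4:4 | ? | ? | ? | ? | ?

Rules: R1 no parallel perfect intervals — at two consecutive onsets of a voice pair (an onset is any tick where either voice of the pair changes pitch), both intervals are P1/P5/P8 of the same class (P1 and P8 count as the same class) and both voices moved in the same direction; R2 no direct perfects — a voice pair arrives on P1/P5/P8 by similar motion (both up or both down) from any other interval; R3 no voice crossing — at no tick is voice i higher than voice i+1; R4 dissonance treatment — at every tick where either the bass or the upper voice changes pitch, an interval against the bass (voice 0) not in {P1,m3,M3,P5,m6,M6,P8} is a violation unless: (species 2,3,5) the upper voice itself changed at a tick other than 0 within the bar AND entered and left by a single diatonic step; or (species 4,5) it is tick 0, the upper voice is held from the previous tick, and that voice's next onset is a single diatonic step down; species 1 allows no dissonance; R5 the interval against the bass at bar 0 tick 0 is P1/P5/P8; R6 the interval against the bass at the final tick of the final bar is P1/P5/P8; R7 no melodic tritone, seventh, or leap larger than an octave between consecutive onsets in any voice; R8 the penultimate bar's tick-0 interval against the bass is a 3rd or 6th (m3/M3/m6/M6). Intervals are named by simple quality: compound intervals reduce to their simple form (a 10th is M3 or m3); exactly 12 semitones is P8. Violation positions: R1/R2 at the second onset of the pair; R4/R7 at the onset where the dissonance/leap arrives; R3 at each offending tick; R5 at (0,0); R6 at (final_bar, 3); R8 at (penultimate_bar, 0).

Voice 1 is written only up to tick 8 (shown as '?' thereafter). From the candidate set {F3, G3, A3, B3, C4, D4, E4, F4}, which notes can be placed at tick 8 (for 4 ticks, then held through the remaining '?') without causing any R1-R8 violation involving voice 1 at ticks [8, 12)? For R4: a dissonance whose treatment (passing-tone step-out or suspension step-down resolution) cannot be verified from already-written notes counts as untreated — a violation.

F3: violates R7
G3: violates R4
A3: legal
B3: violates R4
C4: legal
D4: legal
E4: violates R4
F4: violates R1

{A3, C4, D4}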